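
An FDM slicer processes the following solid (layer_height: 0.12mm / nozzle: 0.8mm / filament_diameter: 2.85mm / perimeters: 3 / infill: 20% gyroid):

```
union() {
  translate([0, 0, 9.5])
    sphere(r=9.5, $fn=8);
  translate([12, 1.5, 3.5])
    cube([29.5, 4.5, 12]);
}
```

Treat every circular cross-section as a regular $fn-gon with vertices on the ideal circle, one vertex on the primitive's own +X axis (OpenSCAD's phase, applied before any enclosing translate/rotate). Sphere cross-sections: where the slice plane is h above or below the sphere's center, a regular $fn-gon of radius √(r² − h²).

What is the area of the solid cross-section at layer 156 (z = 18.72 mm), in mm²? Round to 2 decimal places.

At z = 18.72 mm: the r=9.5 sphere slices to a regular 8-gon of circumradius 2.289 (√(r²−h²) with h=9.22 from center) (area = (8/2)·2.289²·sin(360°/8) = 14.83 mm²); the cube at (12, 1.5) does not reach this height (z outside [3.5, 15.5]); Combining (union): only the r=9.5 sphere is present, so the union is just that shape — area = 14.83 mm². Overall, the cross-section is a single solid region. Net area = 14.83 mm².

14.83 mm²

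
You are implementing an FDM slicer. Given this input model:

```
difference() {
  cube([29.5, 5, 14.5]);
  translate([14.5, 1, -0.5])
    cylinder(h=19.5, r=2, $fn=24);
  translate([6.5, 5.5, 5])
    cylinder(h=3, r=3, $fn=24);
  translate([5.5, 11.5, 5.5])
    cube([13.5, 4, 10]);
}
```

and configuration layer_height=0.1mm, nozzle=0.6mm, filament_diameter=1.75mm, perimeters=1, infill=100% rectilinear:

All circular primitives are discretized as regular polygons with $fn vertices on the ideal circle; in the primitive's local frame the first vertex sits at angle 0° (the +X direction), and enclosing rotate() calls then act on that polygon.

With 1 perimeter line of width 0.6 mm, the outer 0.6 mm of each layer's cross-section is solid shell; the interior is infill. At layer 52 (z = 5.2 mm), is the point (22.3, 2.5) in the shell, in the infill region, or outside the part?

infill

At z = 5.2 mm: the cube is present — its section is the full 29.5×5 rectangle; the r=2 cylinder at (14.5, 1) contributes a regular 24-gon of circumradius 2; the cylinder at (6.5, 5.5): section is a regular 24-gon, circumradius r=3; the cube at (5.5, 11.5) does not reach this height (z outside [5.5, 15.5]); Taking the first minus the rest: starting from the 29.5×5 cube, the r=2 cylinder at (14.5, 1) partially overlaps it — only the 10.01 mm² overlap (of its 12.42 mm²) is removed, clipping the outline; the r=3 cylinder at (6.5, 5.5) partially overlaps it — only the 11.01 mm² overlap (of its 27.95 mm²) is removed, clipping the outline — 1 connected region. Overall, the cross-section is a single solid region. The nearest boundary edge runs (9.43, 5.00)→(29.50, 5.00); distance from the point to it = 2.50 mm. The point is inside the cross-section and 2.50 mm from the nearest boundary — more than the 0.6 mm shell width (1 × 0.6), so it's in the infill interior.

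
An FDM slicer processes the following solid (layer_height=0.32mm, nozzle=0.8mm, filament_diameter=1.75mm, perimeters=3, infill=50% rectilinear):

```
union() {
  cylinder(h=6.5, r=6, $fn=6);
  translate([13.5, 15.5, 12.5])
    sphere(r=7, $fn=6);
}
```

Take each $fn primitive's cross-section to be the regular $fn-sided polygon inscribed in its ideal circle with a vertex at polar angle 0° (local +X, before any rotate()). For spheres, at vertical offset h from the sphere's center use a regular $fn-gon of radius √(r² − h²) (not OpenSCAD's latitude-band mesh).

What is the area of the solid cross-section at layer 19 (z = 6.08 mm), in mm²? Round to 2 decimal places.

At z = 6.08 mm: the r=6 cylinder gives a regular 6-gon of circumradius 6 (constant along its height) (area = (6/2)·6.000²·sin(360°/6) = 93.53 mm²); the r=7 sphere at (13.5, 15.5) contributes a regular 6-gon of circumradius √(7²−6.42²) = 2.790 (area = (6/2)·2.790²·sin(360°/6) = 20.22 mm²); Merging all regions: the 2 present regions are separate (no shared area or edge), so areas and boundary lengths simply add and each stays a separate island — area = 113.75 mm². Overall, the cross-section has 2 separate islands. Net area = 113.75 mm².

113.75 mm²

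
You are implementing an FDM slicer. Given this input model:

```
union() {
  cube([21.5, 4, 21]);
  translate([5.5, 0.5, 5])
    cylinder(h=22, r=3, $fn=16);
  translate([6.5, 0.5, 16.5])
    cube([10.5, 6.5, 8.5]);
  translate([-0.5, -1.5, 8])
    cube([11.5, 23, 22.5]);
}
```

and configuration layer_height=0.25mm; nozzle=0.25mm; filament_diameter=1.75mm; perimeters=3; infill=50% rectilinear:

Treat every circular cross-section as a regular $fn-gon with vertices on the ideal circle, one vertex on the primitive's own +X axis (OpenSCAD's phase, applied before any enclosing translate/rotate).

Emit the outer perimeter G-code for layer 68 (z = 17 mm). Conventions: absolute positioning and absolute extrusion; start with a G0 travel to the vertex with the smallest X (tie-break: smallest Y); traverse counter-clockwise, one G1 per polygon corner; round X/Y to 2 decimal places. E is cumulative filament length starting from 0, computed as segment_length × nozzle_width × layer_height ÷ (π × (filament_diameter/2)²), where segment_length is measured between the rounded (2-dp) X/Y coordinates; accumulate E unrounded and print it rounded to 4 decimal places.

At z = 17 mm: the cube (footprint 21.5×4) is included at this height; the r=3 cylinder at (5.5, 0.5) gives a regular 16-gon of circumradius 3 (constant along its height); the cube at (6.5, 0.5) is present — its section is the full 10.5×6.5 rectangle; the cube at (-0.5, -1.5) is present — its section is the full 11.5×23 rectangle; Taking the union: the regions partially overlap (shared area 118.89 mm²), so overlapping operands fuse into one piece — 1 connected region. The outline is a single polygon with 17 vertices. Extrusion per mm of travel: 0.25 × 0.25 / (π × 0.875²) = 0.025984. Accumulating E over each segment gives final E = 2.3534.

G0 X-0.50 Y-1.50 Z17.00
G1 X3.30 Y-1.50 E0.0987
G1 X3.38 Y-1.62 E0.1025
G1 X4.35 Y-2.27 E0.1328
G1 X5.50 Y-2.50 E0.1633
G1 X6.65 Y-2.27 E0.1938
G1 X7.62 Y-1.62 E0.2241
G1 X7.70 Y-1.50 E0.2279
G1 X11.00 Y-1.50 E0.3136
G1 X11.00 Y0.00 E0.3526
G1 X21.50 Y0.00 E0.6254
G1 X21.50 Y4.00 E0.7294
G1 X17.00 Y4.00 E0.8463
G1 X17.00 Y7.00 E0.9242
G1 X11.00 Y7.00 E1.0802
G1 X11.00 Y21.50 E1.4569
G1 X-0.50 Y21.50 E1.7558
G1 X-0.50 Y-1.50 E2.3534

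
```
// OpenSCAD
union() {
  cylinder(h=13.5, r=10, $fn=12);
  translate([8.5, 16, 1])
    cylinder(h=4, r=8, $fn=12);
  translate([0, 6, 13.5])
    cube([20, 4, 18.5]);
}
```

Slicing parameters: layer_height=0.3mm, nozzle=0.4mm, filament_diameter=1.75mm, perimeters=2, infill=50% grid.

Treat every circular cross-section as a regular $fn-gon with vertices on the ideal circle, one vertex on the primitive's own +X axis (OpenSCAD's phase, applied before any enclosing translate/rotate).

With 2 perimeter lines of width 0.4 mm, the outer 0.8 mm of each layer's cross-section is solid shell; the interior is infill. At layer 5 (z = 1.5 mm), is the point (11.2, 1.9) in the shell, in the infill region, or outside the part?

At z = 1.5 mm: the r=10 cylinder gives a regular 12-gon of circumradius 10 (constant along its height); the cylinder at (8.5, 16): section is a regular 12-gon, circumradius r=8; the cube at (0, 6) is absent (z outside [13.5, 32]); Taking the union: the 2 present regions are separate (no shared area or edge), so areas and boundary lengths simply add and each stays a separate island — 2 connected regions. Overall, the cross-section has 2 separate islands. The nearest boundary edge runs (8.66, 5.00)→(10.00, 0.00); distance from the point to it = 1.65 mm. The point is not inside any of the regions above, so it lies outside the cross-section (1.65 mm from the nearest boundary).

outside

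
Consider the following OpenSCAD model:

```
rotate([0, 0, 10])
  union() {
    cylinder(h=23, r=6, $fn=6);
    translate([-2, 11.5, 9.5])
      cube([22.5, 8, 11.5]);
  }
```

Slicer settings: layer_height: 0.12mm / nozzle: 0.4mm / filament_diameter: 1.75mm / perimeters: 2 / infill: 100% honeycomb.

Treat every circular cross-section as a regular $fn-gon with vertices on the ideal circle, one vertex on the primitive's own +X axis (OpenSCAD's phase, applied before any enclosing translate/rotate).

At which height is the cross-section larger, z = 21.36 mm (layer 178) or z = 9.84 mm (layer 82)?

layer 82 (z = 9.84 mm)

Layer 178 (z = 21.36): the cylinder: section is a regular 6-gon, circumradius r=6 (area = (6/2)·6.000²·sin(360°/6) = 93.53 mm²); the cube at (-2, 11.5) does not reach this height (z outside [9.5, 21]); Taking the union: only the r=6 cylinder is present, so the union is just that shape — area = 93.53 mm²; (whole slice rotated 10° about Z — lengths, areas and connectivity unchanged). So its area = 93.53 mm². Layer 82 (z = 9.84): the r=6 cylinder contributes a regular 6-gon of circumradius 6 (area = (6/2)·6.000²·sin(360°/6) = 93.53 mm²); the 22.5×8 cube at (-2, 11.5) contributes its full rectangle (area 180.00 mm²); Taking the union: the 2 present regions are separate (no shared area or edge), so areas and boundary lengths simply add and each stays a separate island — area = 273.53 mm²; (whole slice rotated 10° about Z — lengths, areas and connectivity unchanged). So its area = 273.53 mm². Layer 82 is larger (273.53 vs 93.53 mm²).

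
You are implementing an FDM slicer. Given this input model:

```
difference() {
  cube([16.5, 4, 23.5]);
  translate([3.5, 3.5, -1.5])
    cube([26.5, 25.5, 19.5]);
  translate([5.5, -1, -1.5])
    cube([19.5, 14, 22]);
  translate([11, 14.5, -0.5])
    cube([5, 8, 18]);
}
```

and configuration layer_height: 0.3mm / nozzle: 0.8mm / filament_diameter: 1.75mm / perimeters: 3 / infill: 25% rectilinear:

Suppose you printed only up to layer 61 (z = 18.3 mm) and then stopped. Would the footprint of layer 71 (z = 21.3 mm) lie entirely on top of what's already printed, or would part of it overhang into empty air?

part overhangs

Compare the two slices. At z = 18.3: the 16.5×4 cube contributes its full rectangle (area 66.00 mm²); the cube at (3.5, 3.5) does not reach this height (z outside [-1.5, 18]); the 19.5×14 cube at (5.5, -1) contributes its full rectangle (area 273.00 mm²); the cube at (11, 14.5) is not intersected at this z (z outside [-0.5, 17.5]); Taking the first minus the rest: starting from the 16.5×4 cube (66.00 mm²), the 19.5×14 cube at (5.5, -1) partially overlaps it — only the 44.00 mm² overlap (of its 273.00 mm²) is removed, clipping the outline — area = 22.00 mm². At z = 21.3: the cube is present — its section is the full 16.5×4 rectangle (area 66.00 mm²); the cube at (3.5, 3.5) is absent (z outside [-1.5, 18]); the cube at (5.5, -1) does not reach this height (z outside [-1.5, 20.5]); the cube at (11, 14.5) is not intersected at this z (z outside [-0.5, 17.5]); Subtracting the remaining from the first: none of the subtracted shapes is present at this height, so the 16.5×4 cube is unchanged — area = 66.00 mm². Checking containment: at z = 21.3 the cross-section extends beyond the z = 18.3 cross-section by about 44.00 mm².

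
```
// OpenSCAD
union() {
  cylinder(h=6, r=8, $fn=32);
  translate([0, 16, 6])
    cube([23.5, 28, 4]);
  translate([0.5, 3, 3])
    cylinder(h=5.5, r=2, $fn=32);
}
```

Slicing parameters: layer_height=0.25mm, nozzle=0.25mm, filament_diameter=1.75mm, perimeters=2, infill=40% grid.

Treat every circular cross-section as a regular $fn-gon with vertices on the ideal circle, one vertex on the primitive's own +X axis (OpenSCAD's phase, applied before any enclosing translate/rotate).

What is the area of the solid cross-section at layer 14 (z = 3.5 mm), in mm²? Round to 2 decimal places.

199.77 mm²

At z = 3.5 mm: the r=8 cylinder contributes a regular 32-gon of circumradius 8 (area = (32/2)·8.000²·sin(360°/32) = 199.77 mm²); the cube at (0, 16) is not intersected at this z (z outside [6, 10]); the r=2 cylinder at (0.5, 3) gives a regular 32-gon of circumradius 2 (constant along its height) (area = (32/2)·2.000²·sin(360°/32) = 12.49 mm²); Combining (union): the r=2 cylinder at (0.5, 3) lies entirely inside the r=8 cylinder, so the union is just the r=8 cylinder — area = 199.77 mm². Overall, the cross-section is a single solid region. Net area = 199.77 mm².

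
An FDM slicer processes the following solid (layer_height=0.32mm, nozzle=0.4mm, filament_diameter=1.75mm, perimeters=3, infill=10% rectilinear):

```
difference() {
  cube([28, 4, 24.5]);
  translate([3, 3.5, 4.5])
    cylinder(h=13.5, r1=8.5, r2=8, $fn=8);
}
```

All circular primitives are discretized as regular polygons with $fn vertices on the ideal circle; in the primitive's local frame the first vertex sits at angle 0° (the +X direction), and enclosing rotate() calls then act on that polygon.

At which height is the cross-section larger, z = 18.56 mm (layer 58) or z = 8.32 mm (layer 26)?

layer 58 (z = 18.56 mm)

Layer 58 (z = 18.56): the 28×4 cube contributes its full rectangle (area 112.00 mm²); the cone at (3, 3.5) is absent (z outside [4.5, 18]); Subtracting the remaining from the first: none of the subtracted shapes is present at this height, so the 28×4 cube is unchanged — area = 112.00 mm². So its area = 112.00 mm². Layer 26 (z = 8.32): the cube is present — its section is the full 28×4 rectangle (area 112.00 mm²); the cone at (3, 3.5) contributes a regular 8-gon of circumradius 8.359 (interpolated between r1=8.5 and r2=8 at t=0.283) (area = (8/2)·8.359²·sin(360°/8) = 197.61 mm²); After the difference (first − rest): starting from the 28×4 cube (112.00 mm²), the cone at (3, 3.5) partially overlaps it — only the 42.85 mm² overlap (of its 197.61 mm²) is removed, clipping the outline — area = 69.15 mm². So its area = 69.15 mm². Layer 58 is larger (112.00 vs 69.15 mm²).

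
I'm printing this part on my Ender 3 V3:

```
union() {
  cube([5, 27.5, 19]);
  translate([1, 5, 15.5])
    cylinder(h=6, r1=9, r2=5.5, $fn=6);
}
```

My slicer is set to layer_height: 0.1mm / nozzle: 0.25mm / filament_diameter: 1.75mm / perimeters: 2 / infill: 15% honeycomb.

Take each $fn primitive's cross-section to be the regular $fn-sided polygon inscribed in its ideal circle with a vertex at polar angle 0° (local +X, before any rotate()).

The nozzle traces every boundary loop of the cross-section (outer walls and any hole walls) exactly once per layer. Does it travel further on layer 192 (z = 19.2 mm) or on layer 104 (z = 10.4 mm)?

Layer 192 (z = 19.2): the cube is absent (z outside [0, 19]); the cone at (1, 5) (r1=9→r2=5.5) has section circumradius 6.842 here — a regular 6-gon (perimeter = 2·6·6.842·sin(180°/6) = 41.05 mm); Taking the union: only the cone at (1, 5) is present, so the union is just that shape — boundary = 41.05 mm. So its perimeter = 41.05 mm. Layer 104 (z = 10.4): the 5×27.5 cube contributes its full rectangle (perimeter 65.00 mm); the cone at (1, 5) does not reach this height (z outside [15.5, 21.5]); Merging all regions: only the 5×27.5 cube is present, so the union is just that shape — boundary = 65.00 mm. So its perimeter = 65.00 mm. Layer 104 is larger (65.00 vs 41.05 mm).

layer 104 (z = 10.4 mm)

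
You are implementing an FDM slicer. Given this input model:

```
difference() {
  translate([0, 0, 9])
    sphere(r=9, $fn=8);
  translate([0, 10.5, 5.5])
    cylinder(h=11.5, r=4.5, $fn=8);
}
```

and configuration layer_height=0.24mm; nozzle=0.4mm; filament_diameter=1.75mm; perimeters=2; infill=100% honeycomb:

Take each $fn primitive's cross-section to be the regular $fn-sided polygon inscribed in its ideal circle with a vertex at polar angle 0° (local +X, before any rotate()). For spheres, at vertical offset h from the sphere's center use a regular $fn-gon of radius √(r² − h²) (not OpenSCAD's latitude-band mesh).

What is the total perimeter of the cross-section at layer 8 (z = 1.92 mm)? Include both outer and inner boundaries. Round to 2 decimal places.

34.02 mm

At z = 1.92 mm: the r=9 sphere contributes a regular 8-gon of circumradius √(9²−7.08²) = 5.556 (perimeter = 2·8·5.556·sin(180°/8) = 34.02 mm); the cylinder at (0, 10.5) is not intersected at this z (z outside [5.5, 17]); Subtracting the remaining from the first: none of the subtracted shapes is present at this height, so the r=9 sphere is unchanged — boundary = 34.02 mm. Overall, the cross-section is a single solid region. Total boundary length (outer) = 34.02 mm.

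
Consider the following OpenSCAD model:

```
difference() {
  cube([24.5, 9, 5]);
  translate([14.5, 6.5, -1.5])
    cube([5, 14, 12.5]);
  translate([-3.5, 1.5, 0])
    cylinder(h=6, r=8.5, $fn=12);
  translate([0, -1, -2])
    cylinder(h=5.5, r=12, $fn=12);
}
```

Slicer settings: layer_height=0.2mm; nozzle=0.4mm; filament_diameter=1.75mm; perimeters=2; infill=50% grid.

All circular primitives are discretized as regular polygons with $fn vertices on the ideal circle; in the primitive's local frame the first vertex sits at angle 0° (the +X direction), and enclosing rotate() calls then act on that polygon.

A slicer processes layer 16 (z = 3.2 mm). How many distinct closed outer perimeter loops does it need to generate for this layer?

At z = 3.2 mm: the cube (footprint 24.5×9) is included at this height; the cube at (14.5, 6.5) (footprint 5×14) is included at this height; the cylinder at (-3.5, 1.5): section is a regular 12-gon, circumradius r=8.5; the r=12 cylinder at (0, -1) gives a regular 12-gon of circumradius 12 (constant along its height); After the difference (first − rest): starting from the 24.5×9 cube, the 5×14 cube at (14.5, 6.5) partially overlaps it — only the 12.50 mm² overlap (of its 70.00 mm²) is removed, clipping the outline; the r=8.5 cylinder at (-3.5, 1.5) partially overlaps it — only the 33.27 mm² overlap (of its 216.75 mm²) is removed, clipping the outline; the r=12 cylinder at (0, -1) partially overlaps it — only the 55.61 mm² overlap (of its 432.00 mm²) is removed, clipping the outline — 1 connected region. The result has 1 disconnected region.

1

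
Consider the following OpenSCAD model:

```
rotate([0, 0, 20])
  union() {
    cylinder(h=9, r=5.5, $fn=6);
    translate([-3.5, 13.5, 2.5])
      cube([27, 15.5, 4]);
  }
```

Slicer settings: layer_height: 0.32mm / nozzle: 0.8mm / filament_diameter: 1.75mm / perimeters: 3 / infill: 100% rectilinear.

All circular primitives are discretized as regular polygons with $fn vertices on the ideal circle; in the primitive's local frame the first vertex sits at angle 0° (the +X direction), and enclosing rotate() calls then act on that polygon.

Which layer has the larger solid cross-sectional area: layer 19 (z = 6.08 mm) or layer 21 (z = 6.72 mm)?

layer 19 (z = 6.08 mm)

Layer 19 (z = 6.08): the cylinder: section is a regular 6-gon, circumradius r=5.5 (area = (6/2)·5.500²·sin(360°/6) = 78.59 mm²); the 27×15.5 cube at (-3.5, 13.5) contributes its full rectangle (area 418.50 mm²); Taking the union: the 2 present regions are separate (no shared area or edge), so areas and boundary lengths simply add and each stays a separate island — area = 497.09 mm²; (whole slice rotated 20° about Z — lengths, areas and connectivity unchanged). So its area = 497.09 mm². Layer 21 (z = 6.72): the cylinder: section is a regular 6-gon, circumradius r=5.5 (area = (6/2)·5.500²·sin(360°/6) = 78.59 mm²); the cube at (-3.5, 13.5) does not reach this height (z outside [2.5, 6.5]); Combining (union): only the r=5.5 cylinder is present, so the union is just that shape — area = 78.59 mm²; (rotated 20° about Z; rotation is an isometry so areas/perimeters/island counts are preserved). So its area = 78.59 mm². Layer 19 is larger (497.09 vs 78.59 mm²).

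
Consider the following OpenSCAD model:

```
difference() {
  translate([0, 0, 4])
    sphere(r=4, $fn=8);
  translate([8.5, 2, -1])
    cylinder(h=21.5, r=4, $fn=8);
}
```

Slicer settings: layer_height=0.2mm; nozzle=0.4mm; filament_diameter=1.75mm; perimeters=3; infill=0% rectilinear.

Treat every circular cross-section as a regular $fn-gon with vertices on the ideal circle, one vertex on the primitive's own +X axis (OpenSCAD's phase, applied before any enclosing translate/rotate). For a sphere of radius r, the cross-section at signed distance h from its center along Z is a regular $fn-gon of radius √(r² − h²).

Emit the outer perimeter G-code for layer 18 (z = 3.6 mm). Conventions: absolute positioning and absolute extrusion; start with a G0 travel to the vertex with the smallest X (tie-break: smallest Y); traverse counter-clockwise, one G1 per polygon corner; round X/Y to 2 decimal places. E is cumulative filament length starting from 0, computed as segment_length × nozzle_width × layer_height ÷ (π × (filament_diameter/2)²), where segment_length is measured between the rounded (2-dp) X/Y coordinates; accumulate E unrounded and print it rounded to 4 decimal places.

At z = 3.6 mm: the r=4 sphere contributes a regular 8-gon of circumradius √(4²−0.4²) = 3.980; the r=4 cylinder at (8.5, 2) contributes a regular 8-gon of circumradius 4; Taking the first minus the rest: starting from the r=4 sphere, the r=4 cylinder at (8.5, 2) misses the remaining region (no effect) — 1 connected region. The outline is a single polygon with 8 vertices. Extrusion per mm of travel: 0.4 × 0.2 / (π × 0.875²) = 0.033260. Accumulating E over each segment gives final E = 0.8099.

G0 X-3.98 Y0.00 Z3.60
G1 X-2.81 Y-2.81 E0.1012
G1 X0.00 Y-3.98 E0.2025
G1 X2.81 Y-2.81 E0.3037
G1 X3.98 Y0.00 E0.4050
G1 X2.81 Y2.81 E0.5062
G1 X0.00 Y3.98 E0.6074
G1 X-2.81 Y2.81 E0.7087
G1 X-3.98 Y0.00 E0.8099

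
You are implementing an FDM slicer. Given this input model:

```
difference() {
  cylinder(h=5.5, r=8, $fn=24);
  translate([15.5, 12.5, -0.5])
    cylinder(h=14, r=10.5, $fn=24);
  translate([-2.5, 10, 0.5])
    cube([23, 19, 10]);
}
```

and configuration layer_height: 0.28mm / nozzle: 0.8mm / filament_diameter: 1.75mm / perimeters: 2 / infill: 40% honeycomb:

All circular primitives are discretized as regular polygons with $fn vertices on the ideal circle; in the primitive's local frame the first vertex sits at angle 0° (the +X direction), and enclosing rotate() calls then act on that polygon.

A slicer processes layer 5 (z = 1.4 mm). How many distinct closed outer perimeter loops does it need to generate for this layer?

At z = 1.4 mm: the cylinder: section is a regular 24-gon, circumradius r=8; the r=10.5 cylinder at (15.5, 12.5) gives a regular 24-gon of circumradius 10.5 (constant along its height); the cube at (-2.5, 10) is present — its section is the full 23×19 rectangle; Subtracting the remaining from the first: starting from the r=8 cylinder, the r=10.5 cylinder at (15.5, 12.5) misses the remaining region (no effect); the 23×19 cube at (-2.5, 10) misses the remaining region (no effect) — 1 connected region. The result has 1 disconnected region.

1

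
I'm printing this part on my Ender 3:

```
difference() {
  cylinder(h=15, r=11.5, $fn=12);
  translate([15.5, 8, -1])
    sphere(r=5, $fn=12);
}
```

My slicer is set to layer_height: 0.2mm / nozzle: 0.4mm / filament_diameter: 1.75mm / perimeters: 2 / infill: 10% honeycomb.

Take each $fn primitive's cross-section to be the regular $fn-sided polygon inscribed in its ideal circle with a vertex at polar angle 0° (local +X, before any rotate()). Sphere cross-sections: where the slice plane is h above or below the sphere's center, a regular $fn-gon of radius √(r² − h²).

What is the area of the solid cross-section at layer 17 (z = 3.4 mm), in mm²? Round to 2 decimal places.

At z = 3.4 mm: the cylinder: section is a regular 12-gon, circumradius r=11.5 (area = (12/2)·11.500²·sin(360°/12) = 396.75 mm²); the sphere at (15.5, 8): section is a regular 12-gon, circumradius = √(r²−h²) = √(5²−4.4²) = 2.375 (area = (12/2)·2.375²·sin(360°/12) = 16.92 mm²); Subtracting the remaining from the first: starting from the r=11.5 cylinder (396.75 mm²), the r=5 sphere at (15.5, 8) misses the remaining region (no effect) — area = 396.75 mm². Overall, the cross-section is a single solid region. Net area = 396.75 mm².

396.75 mm²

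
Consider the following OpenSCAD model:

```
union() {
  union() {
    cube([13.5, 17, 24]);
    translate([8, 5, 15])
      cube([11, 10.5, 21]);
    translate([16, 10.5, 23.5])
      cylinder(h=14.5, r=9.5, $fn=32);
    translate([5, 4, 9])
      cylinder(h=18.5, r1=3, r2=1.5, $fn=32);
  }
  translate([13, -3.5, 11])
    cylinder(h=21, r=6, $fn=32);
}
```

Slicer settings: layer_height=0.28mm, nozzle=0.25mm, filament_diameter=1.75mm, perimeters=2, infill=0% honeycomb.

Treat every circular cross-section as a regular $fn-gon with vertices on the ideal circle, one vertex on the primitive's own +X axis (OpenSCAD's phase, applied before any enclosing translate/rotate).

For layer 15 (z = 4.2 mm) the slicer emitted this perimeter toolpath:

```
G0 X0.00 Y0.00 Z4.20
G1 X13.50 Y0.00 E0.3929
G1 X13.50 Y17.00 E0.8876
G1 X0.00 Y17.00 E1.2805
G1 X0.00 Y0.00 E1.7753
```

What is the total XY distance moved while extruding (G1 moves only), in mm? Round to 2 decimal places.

61.00 mm

Sum the Euclidean lengths of each G1 segment: total = 61.00 mm.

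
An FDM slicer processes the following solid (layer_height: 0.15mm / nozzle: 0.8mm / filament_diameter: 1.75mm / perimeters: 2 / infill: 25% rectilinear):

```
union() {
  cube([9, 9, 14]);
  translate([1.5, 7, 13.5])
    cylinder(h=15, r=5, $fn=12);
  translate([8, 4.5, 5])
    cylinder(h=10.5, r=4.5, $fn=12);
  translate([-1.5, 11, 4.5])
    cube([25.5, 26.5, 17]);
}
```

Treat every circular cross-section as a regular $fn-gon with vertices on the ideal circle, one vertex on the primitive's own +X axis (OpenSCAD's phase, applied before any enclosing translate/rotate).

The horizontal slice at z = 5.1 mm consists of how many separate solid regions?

At z = 5.1 mm: the 9×9 cube contributes its full rectangle; the cylinder at (1.5, 7) is absent (z outside [13.5, 28.5]); the r=4.5 cylinder at (8, 4.5) gives a regular 12-gon of circumradius 4.5 (constant along its height); the cube at (-1.5, 11) (footprint 25.5×26.5) is included at this height; Merging all regions: the regions partially overlap (shared area 39.11 mm²), so overlapping operands fuse into one piece — 2 connected regions. The result has 2 disconnected regions.

2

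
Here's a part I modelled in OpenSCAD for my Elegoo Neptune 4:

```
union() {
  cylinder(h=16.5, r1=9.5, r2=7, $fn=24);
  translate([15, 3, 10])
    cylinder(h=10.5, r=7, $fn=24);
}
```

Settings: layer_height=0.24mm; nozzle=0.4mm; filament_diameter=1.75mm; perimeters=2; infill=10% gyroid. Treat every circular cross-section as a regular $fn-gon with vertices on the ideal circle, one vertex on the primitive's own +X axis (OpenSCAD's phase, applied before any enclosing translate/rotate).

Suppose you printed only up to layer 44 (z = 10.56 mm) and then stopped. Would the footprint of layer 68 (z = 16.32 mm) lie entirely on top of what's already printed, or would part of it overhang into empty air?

entirely on top

Compare the two slices. At z = 10.56: the cone contributes a regular 24-gon of circumradius 7.900 (interpolated between r1=9.5 and r2=7 at t=0.640) (area = (24/2)·7.900²·sin(360°/24) = 193.83 mm²); the r=7 cylinder at (15, 3) gives a regular 24-gon of circumradius 7 (constant along its height) (area = (24/2)·7.000²·sin(360°/24) = 152.19 mm²); Combining (union): the 2 present regions are separate (no shared area or edge), so areas and boundary lengths simply add and each stays a separate island — area = 346.02 mm². At z = 16.32: the cone (r1=9.5→r2=7) has section circumradius 7.027 here — a regular 24-gon (area = (24/2)·7.027²·sin(360°/24) = 153.37 mm²); the r=7 cylinder at (15, 3) contributes a regular 24-gon of circumradius 7 (area = (24/2)·7.000²·sin(360°/24) = 152.19 mm²); Taking the union: the 2 present regions are separate (no shared area or edge), so areas and boundary lengths simply add and each stays a separate island — area = 305.56 mm². Checking containment: the cross-section at z = 16.32 is a subset of the cross-section at z = 10.56.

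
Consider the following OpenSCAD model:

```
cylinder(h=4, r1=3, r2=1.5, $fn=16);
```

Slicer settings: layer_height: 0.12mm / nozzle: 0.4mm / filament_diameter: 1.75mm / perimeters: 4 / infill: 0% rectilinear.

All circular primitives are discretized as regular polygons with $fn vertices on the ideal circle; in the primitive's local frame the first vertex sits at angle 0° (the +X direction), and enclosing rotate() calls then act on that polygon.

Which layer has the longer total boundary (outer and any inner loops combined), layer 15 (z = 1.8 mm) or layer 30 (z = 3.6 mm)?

layer 15 (z = 1.8 mm)

Layer 15 (z = 1.8): the cone contributes a regular 16-gon of circumradius 2.325 (interpolated between r1=3 and r2=1.5 at t=0.450) (perimeter = 2·16·2.325·sin(180°/16) = 14.51 mm). So its perimeter = 14.51 mm. Layer 30 (z = 3.6): the cone (r1=3→r2=1.5) has section circumradius 1.650 here — a regular 16-gon (perimeter = 2·16·1.650·sin(180°/16) = 10.30 mm). So its perimeter = 10.30 mm. Layer 15 is larger (14.51 vs 10.30 mm).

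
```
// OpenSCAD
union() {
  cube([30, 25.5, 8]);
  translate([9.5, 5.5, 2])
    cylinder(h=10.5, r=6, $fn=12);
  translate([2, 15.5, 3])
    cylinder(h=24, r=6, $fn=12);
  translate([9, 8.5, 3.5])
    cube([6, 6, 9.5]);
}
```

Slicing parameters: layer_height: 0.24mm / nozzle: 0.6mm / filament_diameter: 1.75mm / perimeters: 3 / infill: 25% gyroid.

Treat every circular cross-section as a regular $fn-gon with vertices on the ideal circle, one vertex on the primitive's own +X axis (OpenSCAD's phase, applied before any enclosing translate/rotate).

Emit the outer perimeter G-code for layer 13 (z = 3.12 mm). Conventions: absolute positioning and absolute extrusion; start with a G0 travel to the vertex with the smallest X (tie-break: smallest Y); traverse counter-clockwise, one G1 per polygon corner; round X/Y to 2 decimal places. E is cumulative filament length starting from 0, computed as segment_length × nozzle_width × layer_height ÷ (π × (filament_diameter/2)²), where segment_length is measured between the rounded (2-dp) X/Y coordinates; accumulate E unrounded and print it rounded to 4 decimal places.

At z = 3.12 mm: the cube (footprint 30×25.5) is included at this height; the r=6 cylinder at (9.5, 5.5) gives a regular 12-gon of circumradius 6 (constant along its height); the r=6 cylinder at (2, 15.5) gives a regular 12-gon of circumradius 6 (constant along its height); the cube at (9, 8.5) does not reach this height (z outside [3.5, 13]); Taking the union: the regions partially overlap (shared area 184.00 mm²), so overlapping operands fuse into one piece — 1 connected region. The outline is a single polygon with 14 vertices. Extrusion per mm of travel: 0.6 × 0.24 / (π × 0.875²) = 0.059868. Accumulating E over each segment gives final E = 6.8675.

G0 X-4.00 Y15.50 Z3.12
G1 X-3.20 Y12.50 E0.1859
G1 X-1.00 Y10.30 E0.3721
G1 X0.00 Y10.04 E0.4340
G1 X0.00 Y0.00 E1.0351
G1 X7.63 Y0.00 E1.4919
G1 X9.50 Y-0.50 E1.6078
G1 X11.37 Y0.00 E1.7237
G1 X30.00 Y0.00 E2.8390
G1 X30.00 Y25.50 E4.3656
G1 X0.00 Y25.50 E6.1617
G1 X0.00 Y20.96 E6.4335
G1 X-1.00 Y20.70 E6.4953
G1 X-3.20 Y18.50 E6.6816
G1 X-4.00 Y15.50 E6.8675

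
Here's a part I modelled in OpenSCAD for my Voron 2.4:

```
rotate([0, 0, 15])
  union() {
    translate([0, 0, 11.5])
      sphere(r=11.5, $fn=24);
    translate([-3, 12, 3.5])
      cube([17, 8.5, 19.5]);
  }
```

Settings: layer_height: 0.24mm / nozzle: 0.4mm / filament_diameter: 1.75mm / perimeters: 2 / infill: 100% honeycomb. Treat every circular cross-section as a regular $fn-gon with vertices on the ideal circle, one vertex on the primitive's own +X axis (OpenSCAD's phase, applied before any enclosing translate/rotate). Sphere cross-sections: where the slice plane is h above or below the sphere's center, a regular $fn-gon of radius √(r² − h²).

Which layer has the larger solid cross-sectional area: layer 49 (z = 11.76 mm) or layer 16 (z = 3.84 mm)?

Layer 49 (z = 11.76): the r=11.5 sphere contributes a regular 24-gon of circumradius √(11.5²−0.26²) = 11.497 (area = (24/2)·11.497²·sin(360°/24) = 410.54 mm²); the 17×8.5 cube at (-3, 12) contributes its full rectangle (area 144.50 mm²); Combining (union): the 2 present regions are separate (no shared area or edge), so areas and boundary lengths simply add and each stays a separate island — area = 555.04 mm²; (whole slice rotated 15° about Z — lengths, areas and connectivity unchanged). So its area = 555.04 mm². Layer 16 (z = 3.84): the sphere: section is a regular 24-gon, circumradius = √(r²−h²) = √(11.5²−7.66²) = 8.578 (area = (24/2)·8.578²·sin(360°/24) = 228.51 mm²); the cube at (-3, 12) (footprint 17×8.5) is included at this height (area 144.50 mm²); Merging all regions: the 2 present regions are separate (no shared area or edge), so areas and boundary lengths simply add and each stays a separate island — area = 373.01 mm²; (whole slice rotated 15° about Z — lengths, areas and connectivity unchanged). So its area = 373.01 mm². Layer 49 is larger (555.04 vs 373.01 mm²).

layer 49 (z = 11.76 mm)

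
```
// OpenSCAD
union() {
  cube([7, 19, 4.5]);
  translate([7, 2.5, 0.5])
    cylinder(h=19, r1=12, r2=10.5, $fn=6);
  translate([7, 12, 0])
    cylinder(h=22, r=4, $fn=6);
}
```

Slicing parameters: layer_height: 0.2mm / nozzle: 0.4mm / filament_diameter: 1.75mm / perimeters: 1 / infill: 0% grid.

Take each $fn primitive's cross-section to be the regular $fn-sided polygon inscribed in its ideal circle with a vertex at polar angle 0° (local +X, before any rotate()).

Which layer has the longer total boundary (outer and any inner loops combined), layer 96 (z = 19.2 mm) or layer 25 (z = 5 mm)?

layer 25 (z = 5 mm)

Layer 96 (z = 19.2): the cube is absent (z outside [0, 4.5]); the cone at (7, 2.5): at t=0.984 of its height the radius interpolates to r₁+(r₂−r₁)t = 10.524, giving a regular 6-gon of that circumradius (perimeter = 2·6·10.524·sin(180°/6) = 63.14 mm); the cylinder at (7, 12): section is a regular 6-gon, circumradius r=4 (perimeter = 2·6·4.000·sin(180°/6) = 24.00 mm); Merging all regions: the regions partially overlap (shared area 17.78 mm²), so the edge portions inside another operand are dropped and the merged outline is re-measured after clipping — boundary = 68.48 mm. So its perimeter = 68.48 mm. Layer 25 (z = 5): the cube does not reach this height (z outside [0, 4.5]); the cone at (7, 2.5): at t=0.237 of its height the radius interpolates to r₁+(r₂−r₁)t = 11.645, giving a regular 6-gon of that circumradius (perimeter = 2·6·11.645·sin(180°/6) = 69.87 mm); the cylinder at (7, 12): section is a regular 6-gon, circumradius r=4 (perimeter = 2·6·4.000·sin(180°/6) = 24.00 mm); Combining (union): the regions partially overlap (shared area 25.26 mm²), so the edge portions inside another operand are dropped and the merged outline is re-measured after clipping — boundary = 73.19 mm. So its perimeter = 73.19 mm. Layer 25 is larger (73.19 vs 68.48 mm).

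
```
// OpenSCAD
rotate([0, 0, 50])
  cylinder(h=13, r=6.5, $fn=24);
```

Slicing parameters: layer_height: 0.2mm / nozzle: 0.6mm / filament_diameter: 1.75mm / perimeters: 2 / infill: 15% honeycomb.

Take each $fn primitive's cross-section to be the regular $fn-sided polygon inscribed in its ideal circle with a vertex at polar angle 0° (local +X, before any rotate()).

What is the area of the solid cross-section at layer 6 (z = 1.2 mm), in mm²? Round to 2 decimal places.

At z = 1.2 mm: the r=6.5 cylinder contributes a regular 24-gon of circumradius 6.5 (area = (24/2)·6.500²·sin(360°/24) = 131.22 mm²); (rotated 50° about Z; rotation is an isometry so areas/perimeters/island counts are preserved). Overall, the cross-section is a single solid region. Net area = 131.22 mm².

131.22 mm²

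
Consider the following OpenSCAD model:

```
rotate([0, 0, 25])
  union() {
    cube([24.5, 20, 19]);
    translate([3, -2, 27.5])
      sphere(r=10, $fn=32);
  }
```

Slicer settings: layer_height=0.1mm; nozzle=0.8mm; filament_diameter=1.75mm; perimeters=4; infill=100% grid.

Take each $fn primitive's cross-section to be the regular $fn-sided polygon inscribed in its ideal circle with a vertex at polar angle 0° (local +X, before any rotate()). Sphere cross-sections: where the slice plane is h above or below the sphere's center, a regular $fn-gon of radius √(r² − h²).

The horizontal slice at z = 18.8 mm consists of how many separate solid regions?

1

At z = 18.8 mm: the 24.5×20 cube contributes its full rectangle; the r=10 sphere at (3, -2) slices to a regular 32-gon of circumradius 4.931 (√(r²−h²) with h=8.7 from center); Taking the union: the regions partially overlap (shared area 17.19 mm²), so overlapping operands fuse into one piece — 1 connected region; (whole slice rotated 25° about Z — lengths, areas and connectivity unchanged). The result has 1 disconnected region.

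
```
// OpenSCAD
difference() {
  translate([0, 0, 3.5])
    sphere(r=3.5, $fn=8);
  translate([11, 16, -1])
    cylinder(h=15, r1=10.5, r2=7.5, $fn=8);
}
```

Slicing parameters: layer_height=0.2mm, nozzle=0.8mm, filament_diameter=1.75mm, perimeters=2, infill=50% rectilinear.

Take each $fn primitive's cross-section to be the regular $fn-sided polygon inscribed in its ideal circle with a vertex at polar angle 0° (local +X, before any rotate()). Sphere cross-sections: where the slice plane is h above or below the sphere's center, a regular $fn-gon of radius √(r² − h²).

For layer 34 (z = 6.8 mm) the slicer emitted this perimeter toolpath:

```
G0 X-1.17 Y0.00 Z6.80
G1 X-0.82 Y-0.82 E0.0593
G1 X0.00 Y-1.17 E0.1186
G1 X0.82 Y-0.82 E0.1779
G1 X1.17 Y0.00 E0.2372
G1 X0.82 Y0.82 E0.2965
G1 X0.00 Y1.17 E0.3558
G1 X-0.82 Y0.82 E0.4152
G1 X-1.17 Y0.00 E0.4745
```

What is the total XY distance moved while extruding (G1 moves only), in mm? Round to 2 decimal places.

Sum the Euclidean lengths of each G1 segment: total = 7.13 mm.

7.13 mm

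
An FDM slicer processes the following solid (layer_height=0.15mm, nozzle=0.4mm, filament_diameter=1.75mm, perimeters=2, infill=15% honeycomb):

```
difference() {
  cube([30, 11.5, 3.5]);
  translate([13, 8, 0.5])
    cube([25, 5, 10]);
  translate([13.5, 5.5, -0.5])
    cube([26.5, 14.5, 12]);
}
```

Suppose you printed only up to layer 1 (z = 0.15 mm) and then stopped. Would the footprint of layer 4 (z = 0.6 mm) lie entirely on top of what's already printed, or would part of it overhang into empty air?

entirely on top

Compare the two slices. At z = 0.15: the cube (footprint 30×11.5) is included at this height (area 345.00 mm²); the cube at (13, 8) is not intersected at this z (z outside [0.5, 10.5]); the cube at (13.5, 5.5) (footprint 26.5×14.5) is included at this height (area 384.25 mm²); After the difference (first − rest): starting from the 30×11.5 cube (345.00 mm²), the 26.5×14.5 cube at (13.5, 5.5) partially overlaps it — only the 99.00 mm² overlap (of its 384.25 mm²) is removed, clipping the outline — area = 246.00 mm². At z = 0.6: the cube (footprint 30×11.5) is included at this height (area 345.00 mm²); the 25×5 cube at (13, 8) contributes its full rectangle (area 125.00 mm²); the 26.5×14.5 cube at (13.5, 5.5) contributes its full rectangle (area 384.25 mm²); Taking the first minus the rest: starting from the 30×11.5 cube (345.00 mm²), the 25×5 cube at (13, 8) partially overlaps it — only the 59.50 mm² overlap (of its 125.00 mm²) is removed, clipping the outline; the 26.5×14.5 cube at (13.5, 5.5) partially overlaps it — only the 41.25 mm² overlap (of its 384.25 mm²) is removed, clipping the outline — area = 244.25 mm². Checking containment: the cross-section at z = 0.6 is a subset of the cross-section at z = 0.15.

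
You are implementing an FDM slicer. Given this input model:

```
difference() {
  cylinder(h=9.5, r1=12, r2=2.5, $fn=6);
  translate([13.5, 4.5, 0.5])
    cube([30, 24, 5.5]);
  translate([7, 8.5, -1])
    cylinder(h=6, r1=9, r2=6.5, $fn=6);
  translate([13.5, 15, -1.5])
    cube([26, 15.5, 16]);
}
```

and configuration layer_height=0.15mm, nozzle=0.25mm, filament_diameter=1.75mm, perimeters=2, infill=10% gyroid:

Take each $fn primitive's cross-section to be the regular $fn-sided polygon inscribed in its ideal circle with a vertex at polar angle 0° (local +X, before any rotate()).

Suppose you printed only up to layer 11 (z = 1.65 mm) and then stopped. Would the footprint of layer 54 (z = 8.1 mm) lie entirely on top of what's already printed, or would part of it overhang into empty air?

entirely on top

Compare the two slices. At z = 1.65: the cone contributes a regular 6-gon of circumradius 10.350 (interpolated between r1=12 and r2=2.5 at t=0.174) (area = (6/2)·10.350²·sin(360°/6) = 278.31 mm²); the 30×24 cube at (13.5, 4.5) contributes its full rectangle (area 720.00 mm²); the cone at (7, 8.5) contributes a regular 6-gon of circumradius 7.896 (interpolated between r1=9 and r2=6.5 at t=0.442) (area = (6/2)·7.896²·sin(360°/6) = 161.97 mm²); the 26×15.5 cube at (13.5, 15) contributes its full rectangle (area 403.00 mm²); Subtracting the remaining from the first: starting from the cone (278.31 mm²), the 30×24 cube at (13.5, 4.5) misses the remaining region (no effect); the cone at (7, 8.5) partially overlaps it — only the 46.15 mm² overlap (of its 161.97 mm²) is removed, clipping the outline; the 26×15.5 cube at (13.5, 15) misses the remaining region (no effect) — area = 232.16 mm². At z = 8.1: the cone (r1=12→r2=2.5) has section circumradius 3.900 here — a regular 6-gon (area = (6/2)·3.900²·sin(360°/6) = 39.52 mm²); the cube at (13.5, 4.5) does not reach this height (z outside [0.5, 6]); the cone at (7, 8.5) does not reach this height (z outside [-1, 5]); the 26×15.5 cube at (13.5, 15) contributes its full rectangle (area 403.00 mm²); Taking the first minus the rest: starting from the cone (39.52 mm²), the 26×15.5 cube at (13.5, 15) misses the remaining region (no effect) — area = 39.52 mm². Checking containment: the cross-section at z = 8.1 is a subset of the cross-section at z = 1.65.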